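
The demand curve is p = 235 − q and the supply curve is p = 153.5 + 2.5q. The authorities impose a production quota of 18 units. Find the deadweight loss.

48.89

Competitive equilibrium: 235 − q = 153.5 + 2.5q → q* = 23.2857, p* = 211.7143.
At q = 18: demand price = 235 − 1·18 = 217; supply price = 153.5 + 2.5·18 = 198.5.
Δq = 23.2857 − 18 = 5.2857; wedge = 217 − 198.5 = 18.5.
Welfare loss = ½ × 5.2857 × 18.5 = 48.89.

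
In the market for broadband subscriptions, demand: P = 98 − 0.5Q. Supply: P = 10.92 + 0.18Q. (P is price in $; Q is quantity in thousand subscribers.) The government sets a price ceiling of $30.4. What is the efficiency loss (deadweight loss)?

$133.79 thousand

Competitive equilibrium: 98 − 0.5Q = 10.92 + 0.18Q → Q* = 128.0588, P* = 33.9706.
At the ceiling P = 30.4, quantity supplied = (30.4 − 10.92)/0.18 = 108.2222.
Willingness to pay at Q' = 108.2222: 98 − 0.5·108.2222 = 43.8889.
ΔQ = 128.0588 − 108.2222 = 19.8366; wedge = 43.8889 − 30.4 = 13.4889.
The triangle = ½ × 19.8366 × 13.4889 = $133.79 thousand.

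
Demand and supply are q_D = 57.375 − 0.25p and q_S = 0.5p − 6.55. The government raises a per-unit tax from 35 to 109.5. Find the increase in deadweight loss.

In inverse form: demand p = 229.5 − 4q, supply p = 13.1 + 2q.
Competitive equilibrium: 229.5 − 4q = 13.1 + 2q → q* = 36.0667, p* = 85.2333.
For a per-unit tax t: Δq = t/6, so DWL = ½·t·(t/6) = t²/12.
At t = 35: DWL = 102.0833. At t = 109.5: DWL = 999.1875.
Increase = 999.1875 − 102.0833 = 897.10.

897.10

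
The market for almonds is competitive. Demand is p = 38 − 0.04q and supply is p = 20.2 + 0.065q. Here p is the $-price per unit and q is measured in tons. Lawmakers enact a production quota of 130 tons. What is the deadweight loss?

Competitive equilibrium: 38 − 0.04q = 20.2 + 0.065q → q* = 169.5238, p* = 31.219.
At q = 130: demand price = 38 − 0.04·130 = 32.8; supply price = 20.2 + 0.065·130 = 28.65.
Δq = 169.5238 − 130 = 39.5238; wedge = 32.8 − 28.65 = 4.15.
Deadweight loss = ½ × 39.5238 × 4.15 = $82.01.

$82.01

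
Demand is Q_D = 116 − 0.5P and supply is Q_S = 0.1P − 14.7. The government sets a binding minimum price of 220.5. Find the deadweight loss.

10.67

In inverse form: demand P = 232 − 2Q, supply P = 147 + 10Q.
Competitive equilibrium: 232 − 2Q = 147 + 10Q → Q* = 7.0833, P* = 217.8333.
At the floor P = 220.5, quantity demanded = (232 − 220.5)/2 = 5.75.
Sellers' marginal cost at Q' = 5.75: 147 + 10·5.75 = 204.5.
ΔQ = 7.0833 − 5.75 = 1.3333; wedge = 220.5 − 204.5 = 16.
Deadweight loss = ½ × 1.3333 × 16 = 10.67.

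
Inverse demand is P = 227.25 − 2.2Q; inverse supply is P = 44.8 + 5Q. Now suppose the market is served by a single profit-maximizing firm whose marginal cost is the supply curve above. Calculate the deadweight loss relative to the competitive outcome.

Competitive equilibrium: 227.25 − 2.2Q = 44.8 + 5Q → Q* = 25.3403, P* = 171.5014.
Marginal revenue: MR = 227.25 − 4.4Q. Set MR = MC: 227.25 − 4.4Q = 44.8 + 5Q → Q_m = 19.4096.
Price P_m = 227.25 − 2.2·19.4096 = 184.5489; MC(Q_m) = 44.8 + 5·19.4096 = 141.848.
Competitive Q* = 25.3403, so ΔQ = 5.9307; wedge = 184.5489 − 141.848 = 42.7009.
Deadweight loss = ½ × 5.9307 × 42.7009 = 126.62.

126.62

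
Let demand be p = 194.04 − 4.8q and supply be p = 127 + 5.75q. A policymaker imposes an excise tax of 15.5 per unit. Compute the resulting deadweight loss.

Competitive equilibrium: 194.04 − 4.8q = 127 + 5.75q → q* = 6.3545, p* = 163.5384.
With the tax, the buyer price exceeds the seller price by 15.5: (194.04 − 4.8q) − (127 + 5.75q) = 15.5 → q' = 4.8853.
Δq = 6.3545 − 4.8853 = 1.4692; the wedge equals the tax, 15.5.
The triangle = ½ × 1.4692 × 15.5 = 11.39.

11.39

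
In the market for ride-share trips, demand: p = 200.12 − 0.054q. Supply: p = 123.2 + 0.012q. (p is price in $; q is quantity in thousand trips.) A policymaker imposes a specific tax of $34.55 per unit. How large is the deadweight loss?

$9043.20 thousand

Competitive equilibrium: 200.12 − 0.054q = 123.2 + 0.012q → q* = 1165.4545, p* = 137.1855.
With the tax, the buyer price exceeds the seller price by 34.55: (200.12 − 0.054q) − (123.2 + 0.012q) = 34.55 → q' = 641.9697.
Δq = 1165.4545 − 641.9697 = 523.4848; the wedge equals the tax, 34.55.
Welfare loss = ½ × 523.4848 × 34.55 = $9043.20 thousand.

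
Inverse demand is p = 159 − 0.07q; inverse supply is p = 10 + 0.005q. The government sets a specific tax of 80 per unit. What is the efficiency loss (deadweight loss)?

42666.67

Competitive equilibrium: 159 − 0.07q = 10 + 0.005q → q* = 1986.6667, p* = 19.9333.
With the tax, the buyer price exceeds the seller price by 80: (159 − 0.07q) − (10 + 0.005q) = 80 → q' = 920.
Δq = 1986.6667 − 920 = 1066.6667; the wedge equals the tax, 80.
DWL = ½ × 1066.6667 × 80 = 42666.67.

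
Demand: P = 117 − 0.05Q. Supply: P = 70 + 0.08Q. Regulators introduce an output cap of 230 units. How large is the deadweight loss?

Competitive equilibrium: 117 − 0.05Q = 70 + 0.08Q → Q* = 361.5385, P* = 98.9231.
At Q = 230: demand price = 117 − 0.05·230 = 105.5; supply price = 70 + 0.08·230 = 88.4.
ΔQ = 361.5385 − 230 = 131.5385; wedge = 105.5 − 88.4 = 17.1.
DWL = ½ × 131.5385 × 17.1 = 1124.65.

1124.65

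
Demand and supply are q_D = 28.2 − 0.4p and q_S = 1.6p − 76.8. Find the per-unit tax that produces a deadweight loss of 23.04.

In inverse form: demand p = 70.5 − 2.5q, supply p = 48 + 0.625q.
Competitive equilibrium: 70.5 − 2.5q = 48 + 0.625q → q* = 7.2, p* = 52.5.
A tax t gives Δq = t/3.125 and wedge t, so DWL = t²/6.25.
t²/6.25 = 23.04 → t² = 144 → t = 12.

12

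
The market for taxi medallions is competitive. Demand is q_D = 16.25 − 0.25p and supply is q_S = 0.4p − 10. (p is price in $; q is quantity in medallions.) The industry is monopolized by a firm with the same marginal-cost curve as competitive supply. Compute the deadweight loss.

$17.86

In inverse form: demand p = 65 − 4q, supply p = 25 + 2.5q.
Competitive equilibrium: 65 − 4q = 25 + 2.5q → q* = 6.1538, p* = 40.3846.
Marginal revenue: MR = 65 − 8q. Set MR = MC: 65 − 8q = 25 + 2.5q → q_m = 3.8095.
Price p_m = 65 − 4·3.8095 = 49.762; MC(q_m) = 25 + 2.5·3.8095 = 34.5238.
Competitive q* = 6.1538, so Δq = 2.3443; wedge = 49.762 − 34.5238 = 15.2382.
Deadweight loss = ½ × 2.3443 × 15.2382 = $17.86.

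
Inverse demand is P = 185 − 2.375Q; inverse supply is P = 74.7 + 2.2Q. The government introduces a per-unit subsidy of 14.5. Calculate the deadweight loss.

22.98

Competitive equilibrium: 185 − 2.375Q = 74.7 + 2.2Q → Q* = 24.1093, P* = 127.7404.
The subsidy lowers effective supply by 14.5: P = 60.2 + 2.2Q.
New quantity: 185 − 2.375Q = 60.2 + 2.2Q → Q' = 27.2787.
Overproduction ΔQ = 27.2787 − 24.1093 = 3.1694; wedge = subsidy = 14.5.
The triangle = ½ × 3.1694 × 14.5 = 22.98.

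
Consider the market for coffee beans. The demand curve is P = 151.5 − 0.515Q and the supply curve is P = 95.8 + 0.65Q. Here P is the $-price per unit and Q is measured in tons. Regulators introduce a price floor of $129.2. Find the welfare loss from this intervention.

Competitive equilibrium: 151.5 − 0.515Q = 95.8 + 0.65Q → Q* = 47.8112, P* = 126.8773.
At the floor P = 129.2, quantity demanded = (151.5 − 129.2)/0.515 = 43.301.
Sellers' marginal cost at Q' = 43.301: 95.8 + 0.65·43.301 = 123.9457.
ΔQ = 47.8112 − 43.301 = 4.5102; wedge = 129.2 − 123.9457 = 5.2543.
Deadweight loss = ½ × 4.5102 × 5.2543 = $11.85.

$11.85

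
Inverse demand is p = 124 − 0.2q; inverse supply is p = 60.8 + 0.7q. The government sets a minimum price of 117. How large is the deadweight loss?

Competitive equilibrium: 124 − 0.2q = 60.8 + 0.7q → q* = 70.2222, p* = 109.9556.
At the floor p = 117, quantity demanded = (124 − 117)/0.2 = 35.
Sellers' marginal cost at q' = 35: 60.8 + 0.7·35 = 85.3.
Δq = 70.2222 − 35 = 35.2222; wedge = 117 − 85.3 = 31.7.
The triangle = ½ × 35.2222 × 31.7 = 558.27.

558.27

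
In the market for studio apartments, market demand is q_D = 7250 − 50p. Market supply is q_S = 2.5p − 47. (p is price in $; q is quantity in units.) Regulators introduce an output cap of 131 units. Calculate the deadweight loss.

In inverse form: demand p = 145 − 0.02q, supply p = 18.8 + 0.4q.
Competitive equilibrium: 145 − 0.02q = 18.8 + 0.4q → q* = 300.4762, p* = 138.9905.
At q = 131: demand price = 145 − 0.02·131 = 142.38; supply price = 18.8 + 0.4·131 = 71.2.
Δq = 300.4762 − 131 = 169.4762; wedge = 142.38 − 71.2 = 71.18.
The triangle = ½ × 169.4762 × 71.18 = $6031.66.

$6031.66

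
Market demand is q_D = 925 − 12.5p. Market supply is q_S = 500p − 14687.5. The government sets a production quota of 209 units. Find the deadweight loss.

In inverse form: demand p = 74 − 0.08q, supply p = 29.375 + 0.002q.
Competitive equilibrium: 74 − 0.08q = 29.375 + 0.002q → q* = 544.2073, p* = 30.4634.
At q = 209: demand price = 74 − 0.08·209 = 57.28; supply price = 29.375 + 0.002·209 = 29.793.
Δq = 544.2073 − 209 = 335.2073; wedge = 57.28 − 29.793 = 27.487.
The triangle = ½ × 335.2073 × 27.487 = 4606.92.

4606.92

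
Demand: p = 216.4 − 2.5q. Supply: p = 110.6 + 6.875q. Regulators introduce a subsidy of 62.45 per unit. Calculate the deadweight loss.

Competitive equilibrium: 216.4 − 2.5q = 110.6 + 6.875q → q* = 11.2853, p* = 188.1867.
The subsidy lowers effective supply by 62.45: p = 48.15 + 6.875q.
New quantity: 216.4 − 2.5q = 48.15 + 6.875q → q' = 17.9467.
Overproduction Δq = 17.9467 − 11.2853 = 6.6614; wedge = subsidy = 62.45.
The triangle = ½ × 6.6614 × 62.45 = 208.

208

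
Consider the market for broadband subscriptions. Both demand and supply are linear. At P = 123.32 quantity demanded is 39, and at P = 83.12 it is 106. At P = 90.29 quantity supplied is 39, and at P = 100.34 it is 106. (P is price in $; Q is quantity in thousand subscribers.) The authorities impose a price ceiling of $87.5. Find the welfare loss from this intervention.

Demand slope = (83.12 − 123.32)/(106 − 39) = −0.6, so P = 146.72 − 0.6Q.
Supply slope = (100.34 − 90.29)/(106 − 39) = 0.15, so P = 84.44 + 0.15Q.
Competitive equilibrium: 146.72 − 0.6Q = 84.44 + 0.15Q → Q* = 83.04, P* = 96.896.
At the ceiling P = 87.5, quantity supplied = (87.5 − 84.44)/0.15 = 20.4.
Willingness to pay at Q' = 20.4: 146.72 − 0.6·20.4 = 134.48.
ΔQ = 83.04 − 20.4 = 62.64; wedge = 134.48 − 87.5 = 46.98.
Deadweight loss = ½ × 62.64 × 46.98 = $1471.41 thousand.

$1471.41 thousand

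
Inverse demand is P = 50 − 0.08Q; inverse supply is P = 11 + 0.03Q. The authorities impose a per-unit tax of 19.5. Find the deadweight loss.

Competitive equilibrium: 50 − 0.08Q = 11 + 0.03Q → Q* = 354.5455, P* = 21.6364.
With the tax, the buyer price exceeds the seller price by 19.5: (50 − 0.08Q) − (11 + 0.03Q) = 19.5 → Q' = 177.2727.
ΔQ = 354.5455 − 177.2727 = 177.2728; the wedge equals the tax, 19.5.
The triangle = ½ × 177.2728 × 19.5 = 1728.41.

1728.41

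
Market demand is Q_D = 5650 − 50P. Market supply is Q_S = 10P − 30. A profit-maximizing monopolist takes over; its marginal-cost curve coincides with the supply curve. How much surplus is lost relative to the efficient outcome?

In inverse form: demand P = 113 − 0.02Q, supply P = 3 + 0.1Q.
Competitive equilibrium: 113 − 0.02Q = 3 + 0.1Q → Q* = 916.6667, P* = 94.6667.
Marginal revenue: MR = 113 − 0.04Q. Set MR = MC: 113 − 0.04Q = 3 + 0.1Q → Q_m = 785.7143.
Price P_m = 113 − 0.02·785.7143 = 97.2857; MC(Q_m) = 3 + 0.1·785.7143 = 81.5714.
Competitive Q* = 916.6667, so ΔQ = 130.9524; wedge = 97.2857 − 81.5714 = 15.7143.
The triangle = ½ × 130.9524 × 15.7143 = 1028.91.

1028.91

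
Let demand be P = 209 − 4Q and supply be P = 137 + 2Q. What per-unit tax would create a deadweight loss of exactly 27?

Competitive equilibrium: 209 − 4Q = 137 + 2Q → Q* = 12, P* = 161.
A tax t gives ΔQ = t/6 and wedge t, so DWL = t²/12.
t²/12 = 27 → t² = 324 → t = 18.

18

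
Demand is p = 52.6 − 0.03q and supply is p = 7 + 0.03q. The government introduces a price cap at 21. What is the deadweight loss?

Competitive equilibrium: 52.6 − 0.03q = 7 + 0.03q → q* = 760, p* = 29.8.
At the ceiling p = 21, quantity supplied = (21 − 7)/0.03 = 466.6667.
Willingness to pay at q' = 466.6667: 52.6 − 0.03·466.6667 = 38.6.
Δq = 760 − 466.6667 = 293.3333; wedge = 38.6 − 21 = 17.6.
Welfare loss = ½ × 293.3333 × 17.6 = 2581.33.

2581.33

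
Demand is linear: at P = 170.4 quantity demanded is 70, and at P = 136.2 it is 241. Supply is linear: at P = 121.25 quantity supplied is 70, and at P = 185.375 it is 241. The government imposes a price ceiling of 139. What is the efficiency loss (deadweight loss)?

Demand slope = (136.2 − 170.4)/(241 − 70) = −0.2, so P = 184.4 − 0.2Q.
Supply slope = (185.375 − 121.25)/(241 − 70) = 0.375, so P = 95 + 0.375Q.
Competitive equilibrium: 184.4 − 0.2Q = 95 + 0.375Q → Q* = 155.4783, P* = 153.3043.
At the ceiling P = 139, quantity supplied = (139 − 95)/0.375 = 117.3333.
Willingness to pay at Q' = 117.3333: 184.4 − 0.2·117.3333 = 160.9333.
ΔQ = 155.4783 − 117.3333 = 38.145; wedge = 160.9333 − 139 = 21.9333.
DWL = ½ × 38.145 × 21.9333 = 418.32.

418.32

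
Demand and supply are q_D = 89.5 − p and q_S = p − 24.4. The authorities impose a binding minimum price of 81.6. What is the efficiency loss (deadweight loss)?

607.62

In inverse form: demand p = 89.5 − q, supply p = 24.4 + q.
Competitive equilibrium: 89.5 − q = 24.4 + q → q* = 32.55, p* = 56.95.
At the floor p = 81.6, quantity demanded = (89.5 − 81.6)/1 = 7.9.
Sellers' marginal cost at q' = 7.9: 24.4 + 1·7.9 = 32.3.
Δq = 32.55 − 7.9 = 24.65; wedge = 81.6 − 32.3 = 49.3.
Deadweight loss = ½ × 24.65 × 49.3 = 607.62.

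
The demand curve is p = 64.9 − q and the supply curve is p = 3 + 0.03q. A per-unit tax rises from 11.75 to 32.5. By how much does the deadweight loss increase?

Competitive equilibrium: 64.9 − q = 3 + 0.03q → q* = 60.0971, p* = 4.8029.
For a per-unit tax t: Δq = t/1.03, so DWL = ½·t·(t/1.03) = t²/2.06.
At t = 11.75: DWL = 67.021. At t = 32.5: DWL = 512.743.
Increase = 512.743 − 67.021 = 445.72.

445.72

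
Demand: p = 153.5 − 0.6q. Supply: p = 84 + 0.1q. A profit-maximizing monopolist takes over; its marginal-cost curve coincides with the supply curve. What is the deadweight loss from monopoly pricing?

734.95

Competitive equilibrium: 153.5 − 0.6q = 84 + 0.1q → q* = 99.2857, p* = 93.9286.
Marginal revenue: MR = 153.5 − 1.2q. Set MR = MC: 153.5 − 1.2q = 84 + 0.1q → q_m = 53.4615.
Price p_m = 153.5 − 0.6·53.4615 = 121.4231; MC(q_m) = 84 + 0.1·53.4615 = 89.3462.
Competitive q* = 99.2857, so Δq = 45.8242; wedge = 121.4231 − 89.3462 = 32.0769.
The triangle = ½ × 45.8242 × 32.0769 = 734.95.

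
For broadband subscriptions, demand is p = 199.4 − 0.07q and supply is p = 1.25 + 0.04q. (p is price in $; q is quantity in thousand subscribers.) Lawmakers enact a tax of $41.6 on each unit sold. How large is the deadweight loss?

$7866.18 thousand

Competitive equilibrium: 199.4 − 0.07q = 1.25 + 0.04q → q* = 1801.3636, p* = 73.3045.
With the tax, the buyer price exceeds the seller price by 41.6: (199.4 − 0.07q) − (1.25 + 0.04q) = 41.6 → q' = 1423.1818.
Δq = 1801.3636 − 1423.1818 = 378.1818; the wedge equals the tax, 41.6.
The triangle = ½ × 378.1818 × 41.6 = $7866.18 thousand.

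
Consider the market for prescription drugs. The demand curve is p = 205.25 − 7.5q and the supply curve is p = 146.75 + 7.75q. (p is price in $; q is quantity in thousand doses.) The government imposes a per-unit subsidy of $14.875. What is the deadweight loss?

$7.25 thousand

Competitive equilibrium: 205.25 − 7.5q = 146.75 + 7.75q → q* = 3.8361, p* = 176.4795.
The subsidy lowers effective supply by 14.875: p = 131.875 + 7.75q.
New quantity: 205.25 − 7.5q = 131.875 + 7.75q → q' = 4.8115.
Overproduction Δq = 4.8115 − 3.8361 = 0.9754; wedge = subsidy = 14.875.
Welfare loss = ½ × 0.9754 × 14.875 = $7.25 thousand.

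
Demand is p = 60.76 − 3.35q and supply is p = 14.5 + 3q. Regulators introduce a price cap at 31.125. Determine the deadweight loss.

Competitive equilibrium: 60.76 − 3.35q = 14.5 + 3q → q* = 7.285, p* = 36.3551.
At the ceiling p = 31.125, quantity supplied = (31.125 − 14.5)/3 = 5.5417.
Willingness to pay at q' = 5.5417: 60.76 − 3.35·5.5417 = 42.1953.
Δq = 7.285 − 5.5417 = 1.7433; wedge = 42.1953 − 31.125 = 11.0703.
The triangle = ½ × 1.7433 × 11.0703 = 9.65.

9.65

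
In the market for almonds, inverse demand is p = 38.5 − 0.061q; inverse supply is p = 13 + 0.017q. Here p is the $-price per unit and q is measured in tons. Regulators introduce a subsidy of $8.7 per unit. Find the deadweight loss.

$485.19

Competitive equilibrium: 38.5 − 0.061q = 13 + 0.017q → q* = 326.9231, p* = 18.5577.
The subsidy lowers effective supply by 8.7: p = 4.3 + 0.017q.
New quantity: 38.5 − 0.061q = 4.3 + 0.017q → q' = 438.4615.
Overproduction Δq = 438.4615 − 326.9231 = 111.5384; wedge = subsidy = 8.7.
The triangle = ½ × 111.5384 × 8.7 = $485.19.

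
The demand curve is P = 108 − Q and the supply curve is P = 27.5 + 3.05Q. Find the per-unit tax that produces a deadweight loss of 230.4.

Competitive equilibrium: 108 − Q = 27.5 + 3.05Q → Q* = 19.8765, P* = 88.1235.
A tax t gives ΔQ = t/4.05 and wedge t, so DWL = t²/8.1.
t²/8.1 = 230.4 → t² = 1866.24 → t = 43.2.

43.2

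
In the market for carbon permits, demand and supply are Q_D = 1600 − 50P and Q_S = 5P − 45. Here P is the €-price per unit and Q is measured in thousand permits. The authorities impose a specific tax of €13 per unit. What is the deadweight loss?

In inverse form: demand P = 32 − 0.02Q, supply P = 9 + 0.2Q.
Competitive equilibrium: 32 − 0.02Q = 9 + 0.2Q → Q* = 104.5455, P* = 29.9091.
With the tax, the buyer price exceeds the seller price by 13: (32 − 0.02Q) − (9 + 0.2Q) = 13 → Q' = 45.4545.
ΔQ = 104.5455 − 45.4545 = 59.091; the wedge equals the tax, 13.
DWL = ½ × 59.091 × 13 = €384.09 thousand.

€384.09 thousand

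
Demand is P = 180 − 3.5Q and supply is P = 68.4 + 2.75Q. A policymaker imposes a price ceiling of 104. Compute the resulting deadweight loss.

75.35

Competitive equilibrium: 180 − 3.5Q = 68.4 + 2.75Q → Q* = 17.856, P* = 117.504.
At the ceiling P = 104, quantity supplied = (104 − 68.4)/2.75 = 12.9455.
Willingness to pay at Q' = 12.9455: 180 − 3.5·12.9455 = 134.6908.
ΔQ = 17.856 − 12.9455 = 4.9105; wedge = 134.6908 − 104 = 30.6908.
DWL = ½ × 4.9105 × 30.6908 = 75.35.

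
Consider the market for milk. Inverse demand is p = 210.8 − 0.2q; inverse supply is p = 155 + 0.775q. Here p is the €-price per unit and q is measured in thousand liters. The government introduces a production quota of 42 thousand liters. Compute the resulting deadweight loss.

€113.09 thousand

Competitive equilibrium: 210.8 − 0.2q = 155 + 0.775q → q* = 57.2308, p* = 199.3538.
At q = 42: demand price = 210.8 − 0.2·42 = 202.4; supply price = 155 + 0.775·42 = 187.55.
Δq = 57.2308 − 42 = 15.2308; wedge = 202.4 − 187.55 = 14.85.
Deadweight loss = ½ × 15.2308 × 14.85 = €113.09 thousand.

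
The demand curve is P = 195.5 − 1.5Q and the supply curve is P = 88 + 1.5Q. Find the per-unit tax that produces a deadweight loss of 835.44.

Competitive equilibrium: 195.5 − 1.5Q = 88 + 1.5Q → Q* = 35.8333, P* = 141.75.
A tax t gives ΔQ = t/3 and wedge t, so DWL = t²/6.
t²/6 = 835.44 → t² = 5012.64 → t = 70.8.

70.8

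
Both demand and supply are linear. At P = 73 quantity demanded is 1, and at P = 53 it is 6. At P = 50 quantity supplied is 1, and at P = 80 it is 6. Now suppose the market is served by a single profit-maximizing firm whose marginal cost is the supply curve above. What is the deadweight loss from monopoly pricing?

4.44

Demand slope = (53 − 73)/(6 − 1) = −4, so P = 77 − 4Q.
Supply slope = (80 − 50)/(6 − 1) = 6, so P = 44 + 6Q.
Competitive equilibrium: 77 − 4Q = 44 + 6Q → Q* = 3.3, P* = 63.8.
Marginal revenue: MR = 77 − 8Q. Set MR = MC: 77 − 8Q = 44 + 6Q → Q_m = 2.35714.
Price P_m = 77 − 4·2.35714 = 67.57144; MC(Q_m) = 44 + 6·2.35714 = 58.14284.
Competitive Q* = 3.3, so ΔQ = 0.94286; wedge = 67.57144 − 58.14284 = 9.4286.
DWL = ½ × 0.94286 × 9.4286 = 4.44.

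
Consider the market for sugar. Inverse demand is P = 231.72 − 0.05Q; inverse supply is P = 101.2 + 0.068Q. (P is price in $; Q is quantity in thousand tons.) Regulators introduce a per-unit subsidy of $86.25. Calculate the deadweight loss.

Competitive equilibrium: 231.72 − 0.05Q = 101.2 + 0.068Q → Q* = 1106.1017, P* = 176.4149.
The subsidy lowers effective supply by 86.25: P = 14.95 + 0.068Q.
New quantity: 231.72 − 0.05Q = 14.95 + 0.068Q → Q' = 1837.0339.
Overproduction ΔQ = 1837.0339 − 1106.1017 = 730.9322; wedge = subsidy = 86.25.
Deadweight loss = ½ × 730.9322 × 86.25 = $31521.45 thousand.

$31521.45 thousand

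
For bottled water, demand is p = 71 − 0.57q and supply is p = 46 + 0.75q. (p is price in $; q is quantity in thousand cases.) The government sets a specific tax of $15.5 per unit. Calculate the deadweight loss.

Competitive equilibrium: 71 − 0.57q = 46 + 0.75q → q* = 18.9394, p* = 60.2045.
With the tax, the buyer price exceeds the seller price by 15.5: (71 − 0.57q) − (46 + 0.75q) = 15.5 → q' = 7.197.
Δq = 18.9394 − 7.197 = 11.7424; the wedge equals the tax, 15.5.
Welfare loss = ½ × 11.7424 × 15.5 = $91 thousand.

$91 thousand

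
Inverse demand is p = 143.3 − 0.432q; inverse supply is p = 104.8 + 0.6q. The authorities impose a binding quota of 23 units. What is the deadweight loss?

105.61

Competitive equilibrium: 143.3 − 0.432q = 104.8 + 0.6q → q* = 37.3062, p* = 127.1837.
At q = 23: demand price = 143.3 − 0.432·23 = 133.364; supply price = 104.8 + 0.6·23 = 118.6.
Δq = 37.3062 − 23 = 14.3062; wedge = 133.364 − 118.6 = 14.764.
DWL = ½ × 14.3062 × 14.764 = 105.61.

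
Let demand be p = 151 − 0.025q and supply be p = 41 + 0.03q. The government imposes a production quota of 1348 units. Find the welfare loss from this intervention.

11690.36

Competitive equilibrium: 151 − 0.025q = 41 + 0.03q → q* = 2000, p* = 101.
At q = 1348: demand price = 151 − 0.025·1348 = 117.3; supply price = 41 + 0.03·1348 = 81.44.
Δq = 2000 − 1348 = 652; wedge = 117.3 − 81.44 = 35.86.
Deadweight loss = ½ × 652 × 35.86 = 11690.36.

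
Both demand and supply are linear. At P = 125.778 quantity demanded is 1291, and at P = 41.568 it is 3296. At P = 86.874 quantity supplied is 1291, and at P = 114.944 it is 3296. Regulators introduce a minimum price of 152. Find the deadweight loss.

Demand slope = (41.568 − 125.778)/(3296 − 1291) = −0.042, so P = 180 − 0.042Q.
Supply slope = (114.944 − 86.874)/(3296 − 1291) = 0.014, so P = 68.8 + 0.014Q.
Competitive equilibrium: 180 − 0.042Q = 68.8 + 0.014Q → Q* = 1985.71429, P* = 96.6.
At the floor P = 152, quantity demanded = (180 − 152)/0.042 = 666.66667.
Sellers' marginal cost at Q' = 666.66667: 68.8 + 0.014·666.66667 = 78.13333.
ΔQ = 1985.71429 − 666.66667 = 1319.04762; wedge = 152 − 78.13333 = 73.86667.
Deadweight loss = ½ × 1319.04762 × 73.86667 = 48716.83.

48716.83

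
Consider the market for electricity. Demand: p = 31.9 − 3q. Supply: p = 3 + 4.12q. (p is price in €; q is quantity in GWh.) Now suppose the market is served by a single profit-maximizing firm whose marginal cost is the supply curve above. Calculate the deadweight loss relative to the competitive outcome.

€5.15

Competitive equilibrium: 31.9 − 3q = 3 + 4.12q → q* = 4.059, p* = 19.723.
Marginal revenue: MR = 31.9 − 6q. Set MR = MC: 31.9 − 6q = 3 + 4.12q → q_m = 2.8557.
Price p_m = 31.9 − 3·2.8557 = 23.3329; MC(q_m) = 3 + 4.12·2.8557 = 14.7655.
Competitive q* = 4.059, so Δq = 1.2033; wedge = 23.3329 − 14.7655 = 8.5674.
Welfare loss = ½ × 1.2033 × 8.5674 = €5.15.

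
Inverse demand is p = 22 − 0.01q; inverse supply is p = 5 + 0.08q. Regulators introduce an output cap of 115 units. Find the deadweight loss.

Competitive equilibrium: 22 − 0.01q = 5 + 0.08q → q* = 188.8889, p* = 20.1111.
At q = 115: demand price = 22 − 0.01·115 = 20.85; supply price = 5 + 0.08·115 = 14.2.
Δq = 188.8889 − 115 = 73.8889; wedge = 20.85 − 14.2 = 6.65.
DWL = ½ × 73.8889 × 6.65 = 245.68.

245.68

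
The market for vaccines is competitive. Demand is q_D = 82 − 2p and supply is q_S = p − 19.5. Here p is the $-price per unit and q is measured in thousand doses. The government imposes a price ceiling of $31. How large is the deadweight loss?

$6.02 thousand

In inverse form: demand p = 41 − 0.5q, supply p = 19.5 + q.
Competitive equilibrium: 41 − 0.5q = 19.5 + q → q* = 14.3333, p* = 33.8333.
At the ceiling p = 31, quantity supplied = (31 − 19.5)/1 = 11.5.
Willingness to pay at q' = 11.5: 41 − 0.5·11.5 = 35.25.
Δq = 14.3333 − 11.5 = 2.8333; wedge = 35.25 − 31 = 4.25.
Welfare loss = ½ × 2.8333 × 4.25 = $6.02 thousand.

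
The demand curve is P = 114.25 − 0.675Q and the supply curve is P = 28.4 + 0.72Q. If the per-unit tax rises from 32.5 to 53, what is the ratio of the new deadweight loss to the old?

2.659

Competitive equilibrium: 114.25 − 0.675Q = 28.4 + 0.72Q → Q* = 61.5412, P* = 72.7097.
For a per-unit tax t: ΔQ = t/1.395, so DWL = ½·t·(t/1.395) = t²/2.79.
At t = 32.5: DWL = 378.584. At t = 53: DWL = 1006.810.
Ratio = (53/32.5)² = 2.659.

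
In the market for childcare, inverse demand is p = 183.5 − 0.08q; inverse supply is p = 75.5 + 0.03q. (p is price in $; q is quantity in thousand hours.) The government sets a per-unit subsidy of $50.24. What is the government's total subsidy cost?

Competitive equilibrium: 183.5 − 0.08q = 75.5 + 0.03q → q* = 981.81818, p* = 104.95455.
The subsidy lowers effective supply by 50.24: p = 25.26 + 0.03q.
New quantity: 183.5 − 0.08q = 25.26 + 0.03q → q' = 1438.54545.
Total subsidy cost = 50.24 × 1438.54545 = $72272.52 thousand.

$72272.52 thousand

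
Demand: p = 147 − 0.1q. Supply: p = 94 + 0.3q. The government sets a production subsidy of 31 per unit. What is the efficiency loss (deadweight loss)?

1201.25

Competitive equilibrium: 147 − 0.1q = 94 + 0.3q → q* = 132.5, p* = 133.75.
The subsidy lowers effective supply by 31: p = 63 + 0.3q.
New quantity: 147 − 0.1q = 63 + 0.3q → q' = 210.
Overproduction Δq = 210 − 132.5 = 77.5; wedge = subsidy = 31.
Deadweight loss = ½ × 77.5 × 31 = 1201.25.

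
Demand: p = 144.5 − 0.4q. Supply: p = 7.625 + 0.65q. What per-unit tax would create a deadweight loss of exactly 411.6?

Competitive equilibrium: 144.5 − 0.4q = 7.625 + 0.65q → q* = 130.3571, p* = 92.3571.
A tax t gives Δq = t/1.05 and wedge t, so DWL = t²/2.1.
t²/2.1 = 411.6 → t² = 864.36 → t = 29.4.

29.4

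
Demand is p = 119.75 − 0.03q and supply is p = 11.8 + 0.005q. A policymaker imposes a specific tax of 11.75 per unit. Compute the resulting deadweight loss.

Competitive equilibrium: 119.75 − 0.03q = 11.8 + 0.005q → q* = 3084.2857, p* = 27.2214.
With the tax, the buyer price exceeds the seller price by 11.75: (119.75 − 0.03q) − (11.8 + 0.005q) = 11.75 → q' = 2748.5714.
Δq = 3084.2857 − 2748.5714 = 335.7143; the wedge equals the tax, 11.75.
The triangle = ½ × 335.7143 × 11.75 = 1972.32.

1972.32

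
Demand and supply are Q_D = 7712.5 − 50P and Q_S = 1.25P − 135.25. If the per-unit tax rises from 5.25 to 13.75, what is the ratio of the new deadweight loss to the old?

6.859

In inverse form: demand P = 154.25 − 0.02Q, supply P = 108.2 + 0.8Q.
Competitive equilibrium: 154.25 − 0.02Q = 108.2 + 0.8Q → Q* = 56.1585, P* = 153.1268.
For a per-unit tax t: ΔQ = t/0.82, so DWL = ½·t·(t/0.82) = t²/1.64.
At t = 5.25: DWL = 16.806. At t = 13.75: DWL = 115.282.
Ratio = (13.75/5.25)² = 6.859.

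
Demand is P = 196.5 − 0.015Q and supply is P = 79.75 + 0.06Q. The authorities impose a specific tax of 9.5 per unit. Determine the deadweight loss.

Competitive equilibrium: 196.5 − 0.015Q = 79.75 + 0.06Q → Q* = 1556.6667, P* = 173.15.
With the tax, the buyer price exceeds the seller price by 9.5: (196.5 − 0.015Q) − (79.75 + 0.06Q) = 9.5 → Q' = 1430.
ΔQ = 1556.6667 − 1430 = 126.6667; the wedge equals the tax, 9.5.
The triangle = ½ × 126.6667 × 9.5 = 601.67.

601.67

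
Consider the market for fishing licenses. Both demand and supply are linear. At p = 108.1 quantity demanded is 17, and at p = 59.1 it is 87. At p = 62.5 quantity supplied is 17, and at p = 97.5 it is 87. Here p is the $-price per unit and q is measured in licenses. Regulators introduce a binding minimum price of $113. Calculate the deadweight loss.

$1215

Demand slope = (59.1 − 108.1)/(87 − 17) = −0.7, so p = 120 − 0.7q.
Supply slope = (97.5 − 62.5)/(87 − 17) = 0.5, so p = 54 + 0.5q.
Competitive equilibrium: 120 − 0.7q = 54 + 0.5q → q* = 55, p* = 81.5.
At the floor p = 113, quantity demanded = (120 − 113)/0.7 = 10.
Sellers' marginal cost at q' = 10: 54 + 0.5·10 = 59.
Δq = 55 − 10 = 45; wedge = 113 − 59 = 54.
Welfare loss = ½ × 45 × 54 = $1215.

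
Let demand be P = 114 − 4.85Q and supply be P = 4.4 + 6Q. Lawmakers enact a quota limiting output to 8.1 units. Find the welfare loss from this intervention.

21.73

Competitive equilibrium: 114 − 4.85Q = 4.4 + 6Q → Q* = 10.1014, P* = 65.0083.
At Q = 8.1: demand price = 114 − 4.85·8.1 = 74.715; supply price = 4.4 + 6·8.1 = 53.
ΔQ = 10.1014 − 8.1 = 2.0014; wedge = 74.715 − 53 = 21.715.
Deadweight loss = ½ × 2.0014 × 21.715 = 21.73.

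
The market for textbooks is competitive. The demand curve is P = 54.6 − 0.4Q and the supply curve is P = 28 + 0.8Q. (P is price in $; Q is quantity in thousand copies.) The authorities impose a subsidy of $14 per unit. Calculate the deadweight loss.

$81.67 thousand

Competitive equilibrium: 54.6 − 0.4Q = 28 + 0.8Q → Q* = 22.1667, P* = 45.7333.
The subsidy lowers effective supply by 14: P = 14 + 0.8Q.
New quantity: 54.6 − 0.4Q = 14 + 0.8Q → Q' = 33.8333.
Overproduction ΔQ = 33.8333 − 22.1667 = 11.6666; wedge = subsidy = 14.
Welfare loss = ½ × 11.6666 × 14 = $81.67 thousand.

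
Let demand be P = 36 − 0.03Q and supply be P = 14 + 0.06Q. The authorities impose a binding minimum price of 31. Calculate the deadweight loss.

272.22

Competitive equilibrium: 36 − 0.03Q = 14 + 0.06Q → Q* = 244.4444, P* = 28.6667.
At the floor P = 31, quantity demanded = (36 − 31)/0.03 = 166.6667.
Sellers' marginal cost at Q' = 166.6667: 14 + 0.06·166.6667 = 24.
ΔQ = 244.4444 − 166.6667 = 77.7777; wedge = 31 − 24 = 7.
DWL = ½ × 77.7777 × 7 = 272.22.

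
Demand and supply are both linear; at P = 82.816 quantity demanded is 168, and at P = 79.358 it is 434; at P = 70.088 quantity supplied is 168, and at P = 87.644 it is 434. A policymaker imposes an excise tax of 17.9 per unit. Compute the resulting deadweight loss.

Demand slope = (79.358 − 82.816)/(434 − 168) = −0.013, so P = 85 − 0.013Q.
Supply slope = (87.644 − 70.088)/(434 − 168) = 0.066, so P = 59 + 0.066Q.
Competitive equilibrium: 85 − 0.013Q = 59 + 0.066Q → Q* = 329.1139, P* = 80.7215.
With the tax, the buyer price exceeds the seller price by 17.9: (85 − 0.013Q) − (59 + 0.066Q) = 17.9 → Q' = 102.5316.
ΔQ = 329.1139 − 102.5316 = 226.5823; the wedge equals the tax, 17.9.
DWL = ½ × 226.5823 × 17.9 = 2027.91.

2027.91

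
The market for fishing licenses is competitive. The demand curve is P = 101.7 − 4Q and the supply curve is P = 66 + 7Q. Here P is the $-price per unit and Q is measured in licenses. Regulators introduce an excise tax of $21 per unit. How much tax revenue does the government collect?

$28.06

Competitive equilibrium: 101.7 − 4Q = 66 + 7Q → Q* = 3.2455, P* = 88.7182.
With the tax, the buyer price exceeds the seller price by 21: (101.7 − 4Q) − (66 + 7Q) = 21 → Q' = 1.3364.
Tax revenue = 21 × 1.3364 = $28.06.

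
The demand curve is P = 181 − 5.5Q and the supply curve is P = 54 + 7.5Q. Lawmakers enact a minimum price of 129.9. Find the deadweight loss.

1.49

Competitive equilibrium: 181 − 5.5Q = 54 + 7.5Q → Q* = 9.7692, P* = 127.2692.
At the floor P = 129.9, quantity demanded = (181 − 129.9)/5.5 = 9.2909.
Sellers' marginal cost at Q' = 9.2909: 54 + 7.5·9.2909 = 123.6818.
ΔQ = 9.7692 − 9.2909 = 0.4783; wedge = 129.9 − 123.6818 = 6.2182.
Welfare loss = ½ × 0.4783 × 6.2182 = 1.49.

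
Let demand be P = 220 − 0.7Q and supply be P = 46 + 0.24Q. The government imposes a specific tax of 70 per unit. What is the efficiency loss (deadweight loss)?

Competitive equilibrium: 220 − 0.7Q = 46 + 0.24Q → Q* = 185.1064, P* = 90.4255.
With the tax, the buyer price exceeds the seller price by 70: (220 − 0.7Q) − (46 + 0.24Q) = 70 → Q' = 110.6383.
ΔQ = 185.1064 − 110.6383 = 74.4681; the wedge equals the tax, 70.
The triangle = ½ × 74.4681 × 70 = 2606.38.

2606.38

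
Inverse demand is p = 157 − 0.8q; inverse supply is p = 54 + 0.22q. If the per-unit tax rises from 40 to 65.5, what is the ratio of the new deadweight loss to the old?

Competitive equilibrium: 157 − 0.8q = 54 + 0.22q → q* = 100.9804, p* = 76.2157.
For a per-unit tax t: Δq = t/1.02, so DWL = ½·t·(t/1.02) = t²/2.04.
At t = 40: DWL = 784.314. At t = 65.5: DWL = 2103.064.
Ratio = (65.5/40)² = 2.681.

2.681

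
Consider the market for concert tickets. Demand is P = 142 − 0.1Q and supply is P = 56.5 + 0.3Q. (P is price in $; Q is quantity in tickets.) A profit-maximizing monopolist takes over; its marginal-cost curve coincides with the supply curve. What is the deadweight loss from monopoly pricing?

Competitive equilibrium: 142 − 0.1Q = 56.5 + 0.3Q → Q* = 213.75, P* = 120.625.
Marginal revenue: MR = 142 − 0.2Q. Set MR = MC: 142 − 0.2Q = 56.5 + 0.3Q → Q_m = 171.
Price P_m = 142 − 0.1·171 = 124.9; MC(Q_m) = 56.5 + 0.3·171 = 107.8.
Competitive Q* = 213.75, so ΔQ = 42.75; wedge = 124.9 − 107.8 = 17.1.
DWL = ½ × 42.75 × 17.1 = $365.51.

$365.51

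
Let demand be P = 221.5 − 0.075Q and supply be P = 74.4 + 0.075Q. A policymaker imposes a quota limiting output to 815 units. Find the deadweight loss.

2058.41

Competitive equilibrium: 221.5 − 0.075Q = 74.4 + 0.075Q → Q* = 980.6667, P* = 147.95.
At Q = 815: demand price = 221.5 − 0.075·815 = 160.375; supply price = 74.4 + 0.075·815 = 135.525.
ΔQ = 980.6667 − 815 = 165.6667; wedge = 160.375 − 135.525 = 24.85.
The triangle = ½ × 165.6667 × 24.85 = 2058.41.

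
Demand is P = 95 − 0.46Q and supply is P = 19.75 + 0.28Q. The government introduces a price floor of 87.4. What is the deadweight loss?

2683.79

Competitive equilibrium: 95 − 0.46Q = 19.75 + 0.28Q → Q* = 101.6892, P* = 48.223.
At the floor P = 87.4, quantity demanded = (95 − 87.4)/0.46 = 16.5217.
Sellers' marginal cost at Q' = 16.5217: 19.75 + 0.28·16.5217 = 24.3761.
ΔQ = 101.6892 − 16.5217 = 85.1675; wedge = 87.4 − 24.3761 = 63.0239.
Deadweight loss = ½ × 85.1675 × 63.0239 = 2683.79.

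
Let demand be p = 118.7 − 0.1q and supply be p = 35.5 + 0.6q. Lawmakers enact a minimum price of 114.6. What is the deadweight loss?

2121.61

Competitive equilibrium: 118.7 − 0.1q = 35.5 + 0.6q → q* = 118.8571, p* = 106.8143.
At the floor p = 114.6, quantity demanded = (118.7 − 114.6)/0.1 = 41.
Sellers' marginal cost at q' = 41: 35.5 + 0.6·41 = 60.1.
Δq = 118.8571 − 41 = 77.8571; wedge = 114.6 − 60.1 = 54.5.
Deadweight loss = ½ × 77.8571 × 54.5 = 2121.61.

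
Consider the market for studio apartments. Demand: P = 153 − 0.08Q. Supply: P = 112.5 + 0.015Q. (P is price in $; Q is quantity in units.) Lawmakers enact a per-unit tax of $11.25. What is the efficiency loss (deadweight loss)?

$666.12

Competitive equilibrium: 153 − 0.08Q = 112.5 + 0.015Q → Q* = 426.3158, P* = 118.8947.
With the tax, the buyer price exceeds the seller price by 11.25: (153 − 0.08Q) − (112.5 + 0.015Q) = 11.25 → Q' = 307.8947.
ΔQ = 426.3158 − 307.8947 = 118.4211; the wedge equals the tax, 11.25.
The triangle = ½ × 118.4211 × 11.25 = $666.12.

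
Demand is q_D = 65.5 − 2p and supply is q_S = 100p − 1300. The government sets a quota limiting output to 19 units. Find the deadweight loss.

In inverse form: demand p = 32.75 − 0.5q, supply p = 13 + 0.01q.
Competitive equilibrium: 32.75 − 0.5q = 13 + 0.01q → q* = 38.7255, p* = 13.3873.
At q = 19: demand price = 32.75 − 0.5·19 = 23.25; supply price = 13 + 0.01·19 = 13.19.
Δq = 38.7255 − 19 = 19.7255; wedge = 23.25 − 13.19 = 10.06.
Deadweight loss = ½ × 19.7255 × 10.06 = 99.22.

99.22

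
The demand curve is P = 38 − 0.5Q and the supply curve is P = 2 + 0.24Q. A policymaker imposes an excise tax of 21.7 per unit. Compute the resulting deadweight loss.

318.17

Competitive equilibrium: 38 − 0.5Q = 2 + 0.24Q → Q* = 48.6486, P* = 13.6757.
With the tax, the buyer price exceeds the seller price by 21.7: (38 − 0.5Q) − (2 + 0.24Q) = 21.7 → Q' = 19.3243.
ΔQ = 48.6486 − 19.3243 = 29.3243; the wedge equals the tax, 21.7.
Deadweight loss = ½ × 29.3243 × 21.7 = 318.17.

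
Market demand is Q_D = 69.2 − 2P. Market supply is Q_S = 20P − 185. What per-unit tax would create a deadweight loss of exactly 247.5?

In inverse form: demand P = 34.6 − 0.5Q, supply P = 9.25 + 0.05Q.
Competitive equilibrium: 34.6 − 0.5Q = 9.25 + 0.05Q → Q* = 46.0909, P* = 11.5545.
A tax t gives ΔQ = t/0.55 and wedge t, so DWL = t²/1.1.
t²/1.1 = 247.5 → t² = 272.25 → t = 16.5.

16.5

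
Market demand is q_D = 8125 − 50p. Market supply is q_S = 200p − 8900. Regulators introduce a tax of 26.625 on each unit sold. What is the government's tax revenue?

97314.375

In inverse form: demand p = 162.5 − 0.02q, supply p = 44.5 + 0.005q.
Competitive equilibrium: 162.5 − 0.02q = 44.5 + 0.005q → q* = 4720, p* = 68.1.
With the tax, the buyer price exceeds the seller price by 26.625: (162.5 − 0.02q) − (44.5 + 0.005q) = 26.625 → q' = 3655.
Tax revenue = 26.625 × 3655 = 97314.375.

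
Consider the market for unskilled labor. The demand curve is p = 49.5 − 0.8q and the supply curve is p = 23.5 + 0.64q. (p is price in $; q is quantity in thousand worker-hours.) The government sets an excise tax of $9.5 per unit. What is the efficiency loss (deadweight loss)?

Competitive equilibrium: 49.5 − 0.8q = 23.5 + 0.64q → q* = 18.0556, p* = 35.0556.
With the tax, the buyer price exceeds the seller price by 9.5: (49.5 − 0.8q) − (23.5 + 0.64q) = 9.5 → q' = 11.4583.
Δq = 18.0556 − 11.4583 = 6.5973; the wedge equals the tax, 9.5.
Deadweight loss = ½ × 6.5973 × 9.5 = $31.34 thousand.

$31.34 thousand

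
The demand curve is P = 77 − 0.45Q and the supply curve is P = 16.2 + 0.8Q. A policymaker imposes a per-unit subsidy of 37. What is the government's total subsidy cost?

2894.88

Competitive equilibrium: 77 − 0.45Q = 16.2 + 0.8Q → Q* = 48.64, P* = 55.112.
The subsidy lowers effective supply by 37: P = 0.8Q − 20.8.
New quantity: 77 − 0.45Q = 0.8Q − 20.8 → Q' = 78.24.
Total subsidy cost = 37 × 78.24 = 2894.88.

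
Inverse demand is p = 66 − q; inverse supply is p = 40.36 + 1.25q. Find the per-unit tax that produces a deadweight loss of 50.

15

Competitive equilibrium: 66 − q = 40.36 + 1.25q → q* = 11.3956, p* = 54.6044.
A tax t gives Δq = t/2.25 and wedge t, so DWL = t²/4.5.
t²/4.5 = 50 → t² = 225 → t = 15.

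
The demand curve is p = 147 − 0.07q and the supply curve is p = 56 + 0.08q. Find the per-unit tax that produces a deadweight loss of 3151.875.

30.75

Competitive equilibrium: 147 − 0.07q = 56 + 0.08q → q* = 606.6667, p* = 104.5333.
A tax t gives Δq = t/0.15 and wedge t, so DWL = t²/0.3.
t²/0.3 = 3151.875 → t² = 945.5625 → t = 30.75.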